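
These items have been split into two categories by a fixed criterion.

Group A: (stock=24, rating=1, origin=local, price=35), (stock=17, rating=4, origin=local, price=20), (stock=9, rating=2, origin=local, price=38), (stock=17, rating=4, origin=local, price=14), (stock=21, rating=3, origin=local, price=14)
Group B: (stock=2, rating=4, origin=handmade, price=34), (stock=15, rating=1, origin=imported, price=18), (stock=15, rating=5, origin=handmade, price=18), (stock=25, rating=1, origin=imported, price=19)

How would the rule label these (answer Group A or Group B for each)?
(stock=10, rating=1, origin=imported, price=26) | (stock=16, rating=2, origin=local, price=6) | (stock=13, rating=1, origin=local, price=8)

Group B, Group A, Group A

The distinguishing property — origin is local — holds for all the 'Group A' cases and none of the 'Group B' cases.
(stock=10, rating=1, origin=imported, price=26): origin is imported, lacks this property → Group B.
(stock=16, rating=2, origin=local, price=6): origin is local, passes → Group A.
(stock=13, rating=1, origin=local, price=8): origin is local, passes → Group A.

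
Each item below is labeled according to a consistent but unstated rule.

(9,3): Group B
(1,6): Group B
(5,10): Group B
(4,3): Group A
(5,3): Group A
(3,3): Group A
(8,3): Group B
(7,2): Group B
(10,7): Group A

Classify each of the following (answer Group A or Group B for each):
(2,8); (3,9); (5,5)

Group B, Group B, Group A

A rule that fits every label: |first − second| ≤ 3 — true of each 'Group A' example, false of each 'Group B' one.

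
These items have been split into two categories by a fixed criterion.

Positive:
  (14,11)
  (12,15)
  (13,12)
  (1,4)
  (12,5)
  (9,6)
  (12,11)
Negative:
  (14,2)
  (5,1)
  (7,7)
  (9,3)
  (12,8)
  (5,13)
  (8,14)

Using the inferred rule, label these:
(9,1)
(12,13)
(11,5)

Negative, Positive, Negative

Every 'Positive' example satisfies: sum is odd. None of the 'Negative' examples do.
(9,1) — 9+1 = 10, hence Negative. (12,13) — 12+13 = 25, hence Positive. (11,5) — 11+5 = 16, hence Negative.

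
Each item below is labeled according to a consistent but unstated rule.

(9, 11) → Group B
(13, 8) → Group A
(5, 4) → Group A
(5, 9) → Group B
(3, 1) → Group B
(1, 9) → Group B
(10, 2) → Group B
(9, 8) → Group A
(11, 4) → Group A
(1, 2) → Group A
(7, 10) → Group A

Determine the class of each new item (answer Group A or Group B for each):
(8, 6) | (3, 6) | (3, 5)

All 'Group A' examples share one property — sum is odd — and every 'Group B' example lacks it.
(8, 6): 8+6 = 14 — lacks this property, so Group B. (3, 6): 3+6 = 9 — satisfies this, so Group A. (3, 5): 3+5 = 8 — lacks this property, so Group B.

Group B, Group A, Group B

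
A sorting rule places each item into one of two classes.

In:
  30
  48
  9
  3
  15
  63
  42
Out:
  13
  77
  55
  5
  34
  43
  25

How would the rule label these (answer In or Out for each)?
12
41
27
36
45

Looking at the examples, the only property every 'In' case has and every 'Out' case lacks is: multiple of 3.
In: 12, since 12 = 3·4. Out: 41, since 41 = 3·13 + 2. In: 27, since 27 = 3·9. In: 36, since 36 = 3·12. In: 45, since 45 = 3·15.

In, Out, In, In, In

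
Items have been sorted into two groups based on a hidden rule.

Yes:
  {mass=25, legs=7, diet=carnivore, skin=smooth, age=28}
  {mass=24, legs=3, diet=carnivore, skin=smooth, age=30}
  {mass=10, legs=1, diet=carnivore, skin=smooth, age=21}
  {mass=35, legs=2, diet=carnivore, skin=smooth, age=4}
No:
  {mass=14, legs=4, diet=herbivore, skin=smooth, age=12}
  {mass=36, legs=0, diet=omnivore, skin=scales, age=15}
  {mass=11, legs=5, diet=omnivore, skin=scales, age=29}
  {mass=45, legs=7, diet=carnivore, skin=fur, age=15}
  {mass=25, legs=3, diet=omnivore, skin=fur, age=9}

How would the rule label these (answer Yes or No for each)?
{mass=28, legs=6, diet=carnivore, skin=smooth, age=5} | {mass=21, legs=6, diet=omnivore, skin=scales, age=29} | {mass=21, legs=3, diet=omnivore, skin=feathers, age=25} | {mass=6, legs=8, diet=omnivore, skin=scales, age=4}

Yes, No, No, No

The pattern is that an item is 'Yes' exactly when: diet is carnivore AND skin is smooth.
{mass=28, legs=6, diet=carnivore, skin=smooth, age=5}: diet is carnivore, skin is smooth — matches, so Yes.
{mass=21, legs=6, diet=omnivore, skin=scales, age=29}: diet is omnivore, skin is scales — fails the rule, so No.
{mass=21, legs=3, diet=omnivore, skin=feathers, age=25}: diet is omnivore, skin is feathers — fails the rule, so No.
{mass=6, legs=8, diet=omnivore, skin=scales, age=4}: diet is omnivore, skin is scales — fails the rule, so No.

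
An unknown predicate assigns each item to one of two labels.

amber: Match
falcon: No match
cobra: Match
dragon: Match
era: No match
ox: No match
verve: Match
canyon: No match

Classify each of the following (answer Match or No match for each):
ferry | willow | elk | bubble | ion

Match, No match, No match, No match, No match

Rule: length ≥ 5 AND contains 'r'. This holds for each 'Match' example and fails for each 'No match' one.
ferry → length 5, has 'r' → Match. willow → length 6, no 'r' → No match. elk → length 3, no 'r' → No match. bubble → length 6, no 'r' → No match. ion → length 3, no 'r' → No match.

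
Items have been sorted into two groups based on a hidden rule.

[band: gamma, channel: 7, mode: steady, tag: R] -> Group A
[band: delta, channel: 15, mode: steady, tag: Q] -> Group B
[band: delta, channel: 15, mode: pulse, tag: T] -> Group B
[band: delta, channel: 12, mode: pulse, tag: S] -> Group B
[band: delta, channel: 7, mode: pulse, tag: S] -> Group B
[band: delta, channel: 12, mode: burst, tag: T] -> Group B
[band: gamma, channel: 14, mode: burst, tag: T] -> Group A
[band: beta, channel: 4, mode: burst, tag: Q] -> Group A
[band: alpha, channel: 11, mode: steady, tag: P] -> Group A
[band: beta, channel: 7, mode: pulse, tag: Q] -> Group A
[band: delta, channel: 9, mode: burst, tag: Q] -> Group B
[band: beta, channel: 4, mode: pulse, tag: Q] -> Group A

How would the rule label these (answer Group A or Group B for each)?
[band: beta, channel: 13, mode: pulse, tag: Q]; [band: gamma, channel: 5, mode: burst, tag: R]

Group A, Group A

'Group A' ⟺ band is not delta.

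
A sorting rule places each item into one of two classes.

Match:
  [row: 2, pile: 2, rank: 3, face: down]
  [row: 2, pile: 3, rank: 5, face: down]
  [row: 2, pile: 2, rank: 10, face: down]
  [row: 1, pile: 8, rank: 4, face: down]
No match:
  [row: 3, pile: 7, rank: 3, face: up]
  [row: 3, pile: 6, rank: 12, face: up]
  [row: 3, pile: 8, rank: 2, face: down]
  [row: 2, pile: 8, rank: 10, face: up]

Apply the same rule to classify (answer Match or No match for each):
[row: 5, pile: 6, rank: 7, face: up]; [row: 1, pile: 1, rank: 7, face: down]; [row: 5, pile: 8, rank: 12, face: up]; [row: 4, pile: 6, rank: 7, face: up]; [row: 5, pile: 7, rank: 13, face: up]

Rule: face is down AND row ≤ 2. This holds for each 'Match' example and fails for each 'No match' one.
[row: 5, pile: 6, rank: 7, face: up] — face is up, row = 5, hence No match.
[row: 1, pile: 1, rank: 7, face: down] — face is down, row = 1, hence Match.
[row: 5, pile: 8, rank: 12, face: up] — face is up, row = 5, hence No match.
[row: 4, pile: 6, rank: 7, face: up] — face is up, row = 4, hence No match.
[row: 5, pile: 7, rank: 13, face: up] — face is up, row = 5, hence No match.

No match, Match, No match, No match, No match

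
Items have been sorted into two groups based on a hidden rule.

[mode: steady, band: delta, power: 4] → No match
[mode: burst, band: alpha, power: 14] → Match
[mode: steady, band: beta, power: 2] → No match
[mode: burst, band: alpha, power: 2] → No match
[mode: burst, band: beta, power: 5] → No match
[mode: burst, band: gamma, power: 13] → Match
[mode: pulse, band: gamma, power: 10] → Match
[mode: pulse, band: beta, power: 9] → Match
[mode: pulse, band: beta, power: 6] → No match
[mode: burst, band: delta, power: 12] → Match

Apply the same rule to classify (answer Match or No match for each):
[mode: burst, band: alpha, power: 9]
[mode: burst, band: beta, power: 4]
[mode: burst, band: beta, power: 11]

Match, No match, Match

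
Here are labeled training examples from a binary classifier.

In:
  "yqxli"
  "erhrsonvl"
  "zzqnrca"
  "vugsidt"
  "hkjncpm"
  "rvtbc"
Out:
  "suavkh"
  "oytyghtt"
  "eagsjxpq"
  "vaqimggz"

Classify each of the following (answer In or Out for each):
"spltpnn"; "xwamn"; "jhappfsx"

Comparing the two groups points to one rule — odd length.
"spltpnn": length 7, meets the rule → In. "xwamn": length 5, meets the rule → In. "jhappfsx": length 8, does not satisfy this → Out.

In, In, Out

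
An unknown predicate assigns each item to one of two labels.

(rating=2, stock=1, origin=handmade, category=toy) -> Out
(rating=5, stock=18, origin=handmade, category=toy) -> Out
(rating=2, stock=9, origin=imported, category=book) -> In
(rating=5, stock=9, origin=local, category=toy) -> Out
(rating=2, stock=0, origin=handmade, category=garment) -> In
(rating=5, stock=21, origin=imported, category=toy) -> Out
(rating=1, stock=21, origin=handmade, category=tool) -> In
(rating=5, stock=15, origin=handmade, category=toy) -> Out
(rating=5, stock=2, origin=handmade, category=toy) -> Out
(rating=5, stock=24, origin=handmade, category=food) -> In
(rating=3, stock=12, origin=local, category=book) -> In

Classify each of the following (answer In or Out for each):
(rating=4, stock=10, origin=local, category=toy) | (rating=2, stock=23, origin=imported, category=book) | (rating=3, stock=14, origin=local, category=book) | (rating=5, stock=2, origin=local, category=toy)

Out, In, In, Out

Comparing the two groups points to one rule — category is not toy.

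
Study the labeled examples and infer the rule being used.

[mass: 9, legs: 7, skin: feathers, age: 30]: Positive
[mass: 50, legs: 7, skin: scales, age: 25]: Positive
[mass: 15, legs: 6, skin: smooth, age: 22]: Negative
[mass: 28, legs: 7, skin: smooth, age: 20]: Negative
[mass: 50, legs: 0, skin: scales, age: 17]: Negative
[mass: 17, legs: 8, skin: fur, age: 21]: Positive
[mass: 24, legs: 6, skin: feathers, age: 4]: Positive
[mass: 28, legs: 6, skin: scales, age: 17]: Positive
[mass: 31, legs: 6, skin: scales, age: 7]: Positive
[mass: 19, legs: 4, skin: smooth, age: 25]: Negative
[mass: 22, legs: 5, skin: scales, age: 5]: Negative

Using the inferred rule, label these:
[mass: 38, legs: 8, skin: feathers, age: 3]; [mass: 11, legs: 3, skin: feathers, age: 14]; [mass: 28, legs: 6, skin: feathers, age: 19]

The rule appears to be: skin is not smooth AND legs ≥ 6.

Positive, Negative, Positive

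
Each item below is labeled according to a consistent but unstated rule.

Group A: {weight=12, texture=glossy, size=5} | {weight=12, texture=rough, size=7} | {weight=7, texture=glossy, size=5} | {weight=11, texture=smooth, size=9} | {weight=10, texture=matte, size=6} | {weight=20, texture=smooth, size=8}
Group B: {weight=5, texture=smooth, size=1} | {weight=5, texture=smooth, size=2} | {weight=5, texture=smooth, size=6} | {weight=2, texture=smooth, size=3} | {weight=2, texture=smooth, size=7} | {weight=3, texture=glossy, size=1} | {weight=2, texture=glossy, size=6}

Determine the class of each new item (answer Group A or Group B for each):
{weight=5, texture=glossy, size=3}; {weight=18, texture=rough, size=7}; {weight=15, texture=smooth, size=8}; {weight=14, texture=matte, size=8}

Group B, Group A, Group A, Group A

The common property of the 'Group A' items is: weight ≥ 7. No 'Group B' item has it.
{weight=5, texture=glossy, size=3}: Group B (weight = 5). {weight=18, texture=rough, size=7}: Group A (weight = 18). {weight=15, texture=smooth, size=8}: Group A (weight = 15). {weight=14, texture=matte, size=8}: Group A (weight = 14).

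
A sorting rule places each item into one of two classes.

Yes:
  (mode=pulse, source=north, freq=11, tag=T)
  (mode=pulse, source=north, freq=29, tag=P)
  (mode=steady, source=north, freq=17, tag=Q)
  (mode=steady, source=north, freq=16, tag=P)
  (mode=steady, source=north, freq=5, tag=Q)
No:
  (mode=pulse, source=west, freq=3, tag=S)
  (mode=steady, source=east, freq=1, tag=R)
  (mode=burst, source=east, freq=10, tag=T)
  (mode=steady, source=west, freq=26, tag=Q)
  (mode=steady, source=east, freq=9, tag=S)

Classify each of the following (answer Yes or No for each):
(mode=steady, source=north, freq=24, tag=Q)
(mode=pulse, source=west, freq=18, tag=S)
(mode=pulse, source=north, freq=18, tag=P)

Checking candidate rules against both groups, what survives is: source is north.
Yes: (mode=steady, source=north, freq=24, tag=Q), since source is north.
No: (mode=pulse, source=west, freq=18, tag=S), since source is west.
Yes: (mode=pulse, source=north, freq=18, tag=P), since source is north.

Yes, No, Yes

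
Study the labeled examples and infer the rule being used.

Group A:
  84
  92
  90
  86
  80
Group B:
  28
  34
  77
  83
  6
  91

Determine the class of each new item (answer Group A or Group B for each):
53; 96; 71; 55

The distinguishing property — even AND at least 77 — holds for all the 'Group A' cases and none of the 'Group B' cases.
53: Group B (53 is odd, 53 < 77).
96: Group A (96 is even, 96 ≥ 77).
71: Group B (71 is odd, 71 < 77).
55: Group B (55 is odd, 55 < 77).

Group B, Group A, Group B, Group B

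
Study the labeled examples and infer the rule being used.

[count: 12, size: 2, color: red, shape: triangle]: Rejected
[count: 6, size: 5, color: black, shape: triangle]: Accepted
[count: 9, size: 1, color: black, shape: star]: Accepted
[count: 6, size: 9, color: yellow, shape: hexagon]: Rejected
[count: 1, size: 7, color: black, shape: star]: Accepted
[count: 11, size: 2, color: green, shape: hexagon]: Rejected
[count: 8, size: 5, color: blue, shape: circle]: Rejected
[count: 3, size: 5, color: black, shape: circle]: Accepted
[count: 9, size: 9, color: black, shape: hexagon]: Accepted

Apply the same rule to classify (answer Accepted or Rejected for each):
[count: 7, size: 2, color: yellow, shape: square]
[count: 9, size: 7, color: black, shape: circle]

All 'Accepted' examples share one property — color is black — and every 'Rejected' example lacks it.

Rejected, Accepted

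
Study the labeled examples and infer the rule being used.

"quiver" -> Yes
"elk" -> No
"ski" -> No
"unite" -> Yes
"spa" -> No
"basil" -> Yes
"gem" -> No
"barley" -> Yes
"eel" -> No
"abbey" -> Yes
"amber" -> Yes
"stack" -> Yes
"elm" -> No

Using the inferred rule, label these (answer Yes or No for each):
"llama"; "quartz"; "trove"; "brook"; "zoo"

Yes, Yes, Yes, Yes, No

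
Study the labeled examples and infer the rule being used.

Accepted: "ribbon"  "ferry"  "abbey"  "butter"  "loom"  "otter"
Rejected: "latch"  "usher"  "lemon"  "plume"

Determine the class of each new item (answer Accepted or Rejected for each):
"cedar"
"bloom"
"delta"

Rejected, Accepted, Rejected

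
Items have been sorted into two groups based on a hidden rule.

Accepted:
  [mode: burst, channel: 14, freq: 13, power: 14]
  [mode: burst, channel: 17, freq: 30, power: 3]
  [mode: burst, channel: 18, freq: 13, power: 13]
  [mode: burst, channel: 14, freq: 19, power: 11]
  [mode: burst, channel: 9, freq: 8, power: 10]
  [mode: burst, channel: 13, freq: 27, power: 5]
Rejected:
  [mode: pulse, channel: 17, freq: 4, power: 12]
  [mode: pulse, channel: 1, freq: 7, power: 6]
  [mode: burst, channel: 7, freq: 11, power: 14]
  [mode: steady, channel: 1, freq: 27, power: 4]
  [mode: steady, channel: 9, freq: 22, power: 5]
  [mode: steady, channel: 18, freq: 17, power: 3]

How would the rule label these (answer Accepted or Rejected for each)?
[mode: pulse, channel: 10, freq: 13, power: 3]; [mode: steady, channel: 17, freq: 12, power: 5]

'Accepted' ⟺ mode is burst AND channel ≥ 9.
[mode: pulse, channel: 10, freq: 13, power: 3]: Rejected (mode is pulse, channel = 10). [mode: steady, channel: 17, freq: 12, power: 5]: Rejected (mode is steady, channel = 17).

Rejected, Rejected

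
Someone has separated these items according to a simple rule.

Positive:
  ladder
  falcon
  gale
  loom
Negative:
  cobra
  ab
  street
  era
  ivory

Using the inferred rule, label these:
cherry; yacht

Negative, Negative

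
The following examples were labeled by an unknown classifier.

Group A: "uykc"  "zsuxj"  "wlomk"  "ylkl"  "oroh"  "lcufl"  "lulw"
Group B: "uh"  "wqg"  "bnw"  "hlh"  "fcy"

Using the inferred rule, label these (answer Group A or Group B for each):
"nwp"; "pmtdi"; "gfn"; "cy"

Group B, Group A, Group B, Group B

The pattern is that an item is 'Group A' exactly when: length ≥ 4.
"nwp" → length 3 → Group B.
"pmtdi" → length 5 → Group A.
"gfn" → length 3 → Group B.
"cy" → length 2 → Group B.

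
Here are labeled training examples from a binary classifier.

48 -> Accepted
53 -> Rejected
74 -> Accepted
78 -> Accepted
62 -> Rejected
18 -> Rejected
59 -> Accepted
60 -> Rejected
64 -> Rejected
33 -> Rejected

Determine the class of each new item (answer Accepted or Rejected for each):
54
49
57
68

The rule appears to be: digit sum ≥ 11.

Rejected, Accepted, Accepted, Accepted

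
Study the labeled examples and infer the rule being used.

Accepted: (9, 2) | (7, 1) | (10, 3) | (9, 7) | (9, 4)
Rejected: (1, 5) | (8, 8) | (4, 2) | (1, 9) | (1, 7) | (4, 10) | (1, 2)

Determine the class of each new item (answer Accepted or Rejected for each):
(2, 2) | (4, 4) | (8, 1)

The simplest hypothesis consistent with all the labels is: first > second AND sum ≥ 8.

Rejected, Rejected, Accepted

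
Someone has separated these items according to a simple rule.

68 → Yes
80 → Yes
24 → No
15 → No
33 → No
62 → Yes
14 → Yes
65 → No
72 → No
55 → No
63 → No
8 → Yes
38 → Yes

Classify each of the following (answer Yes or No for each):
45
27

No, No

The pattern is that an item is 'Yes' exactly when: ≡ 2 (mod 6).
45 — 45 mod 6 = 3, hence No.
27 — 27 mod 6 = 3, hence No.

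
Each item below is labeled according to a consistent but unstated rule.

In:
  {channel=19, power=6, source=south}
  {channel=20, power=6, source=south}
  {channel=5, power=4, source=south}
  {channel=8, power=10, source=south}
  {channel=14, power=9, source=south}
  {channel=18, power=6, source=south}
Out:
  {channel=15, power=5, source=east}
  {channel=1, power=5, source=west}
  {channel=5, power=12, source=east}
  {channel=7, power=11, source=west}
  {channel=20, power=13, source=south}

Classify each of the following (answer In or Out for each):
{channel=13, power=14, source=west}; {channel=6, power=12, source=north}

Every 'In' example satisfies: source is south AND power ≤ 10. None of the 'Out' examples do.
{channel=13, power=14, source=west} → source is west, power = 14 → Out.
{channel=6, power=12, source=north} → source is north, power = 12 → Out.

Out, Out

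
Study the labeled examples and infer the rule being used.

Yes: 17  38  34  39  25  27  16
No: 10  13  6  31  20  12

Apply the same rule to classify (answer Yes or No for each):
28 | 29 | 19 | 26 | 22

Yes, Yes, Yes, Yes, No

One predicate separates the groups cleanly: digit sum ≥ 7.
Yes: 28, since digit sum 2+8 = 10.
Yes: 29, since digit sum 2+9 = 11.
Yes: 19, since digit sum 1+9 = 10.
Yes: 26, since digit sum 2+6 = 8.
No: 22, since digit sum 2+2 = 4.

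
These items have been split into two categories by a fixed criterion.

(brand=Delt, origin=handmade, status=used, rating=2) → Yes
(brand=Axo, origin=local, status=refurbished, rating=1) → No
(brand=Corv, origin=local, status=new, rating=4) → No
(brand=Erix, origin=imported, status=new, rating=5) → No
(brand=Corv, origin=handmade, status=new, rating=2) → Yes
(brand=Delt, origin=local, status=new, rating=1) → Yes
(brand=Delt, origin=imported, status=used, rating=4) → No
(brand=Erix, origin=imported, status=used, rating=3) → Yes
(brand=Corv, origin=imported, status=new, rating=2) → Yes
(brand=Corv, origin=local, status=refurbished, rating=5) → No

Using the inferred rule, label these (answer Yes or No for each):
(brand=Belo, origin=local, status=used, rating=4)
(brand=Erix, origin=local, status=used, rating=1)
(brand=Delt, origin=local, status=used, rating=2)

No, Yes, Yes

Rule: brand is not Axo AND rating ≤ 3. This holds for each 'Yes' example and fails for each 'No' one.
(brand=Belo, origin=local, status=used, rating=4) — brand is Belo, rating = 4, hence No.
(brand=Erix, origin=local, status=used, rating=1) — brand is Erix, rating = 1, hence Yes.
(brand=Delt, origin=local, status=used, rating=2) — brand is Delt, rating = 2, hence Yes.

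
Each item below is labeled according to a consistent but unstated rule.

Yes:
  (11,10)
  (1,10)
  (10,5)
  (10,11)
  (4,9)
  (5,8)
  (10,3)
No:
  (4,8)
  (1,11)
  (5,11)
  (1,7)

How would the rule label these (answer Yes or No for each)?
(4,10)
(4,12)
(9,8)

No, No, Yes

The pattern is that an item is 'Yes' exactly when: sum is odd.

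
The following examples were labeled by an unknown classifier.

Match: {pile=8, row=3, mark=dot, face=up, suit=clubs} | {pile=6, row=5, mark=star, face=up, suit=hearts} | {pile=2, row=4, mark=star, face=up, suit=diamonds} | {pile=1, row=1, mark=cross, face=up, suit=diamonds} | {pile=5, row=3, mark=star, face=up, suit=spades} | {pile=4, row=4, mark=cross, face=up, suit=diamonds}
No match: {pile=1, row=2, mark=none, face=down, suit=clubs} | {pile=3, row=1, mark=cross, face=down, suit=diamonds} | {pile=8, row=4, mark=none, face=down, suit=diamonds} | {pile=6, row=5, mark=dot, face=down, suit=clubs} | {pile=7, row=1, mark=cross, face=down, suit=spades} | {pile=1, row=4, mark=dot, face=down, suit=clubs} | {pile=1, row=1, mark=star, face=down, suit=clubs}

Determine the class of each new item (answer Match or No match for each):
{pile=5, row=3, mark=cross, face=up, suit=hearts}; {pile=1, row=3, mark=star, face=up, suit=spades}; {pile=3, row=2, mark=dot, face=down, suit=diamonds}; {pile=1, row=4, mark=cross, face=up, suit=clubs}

Rule: face is up. This holds for each 'Match' example and fails for each 'No match' one.
{pile=5, row=3, mark=cross, face=up, suit=hearts}: face is up — passes, so Match.
{pile=1, row=3, mark=star, face=up, suit=spades}: face is up — passes, so Match.
{pile=3, row=2, mark=dot, face=down, suit=diamonds}: face is down — fails this test, so No match.
{pile=1, row=4, mark=cross, face=up, suit=clubs}: face is up — passes, so Match.

Match, Match, No match, Match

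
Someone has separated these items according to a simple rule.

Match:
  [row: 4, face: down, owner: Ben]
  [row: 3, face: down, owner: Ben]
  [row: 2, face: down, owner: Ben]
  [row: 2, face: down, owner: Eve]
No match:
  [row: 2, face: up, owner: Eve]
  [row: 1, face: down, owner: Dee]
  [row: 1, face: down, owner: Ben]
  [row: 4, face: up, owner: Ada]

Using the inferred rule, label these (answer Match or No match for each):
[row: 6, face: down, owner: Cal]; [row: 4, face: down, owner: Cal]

The pattern is that an item is 'Match' exactly when: face is down AND row ≥ 2.
[row: 6, face: down, owner: Cal]: face is down, row = 6, qualifies → Match. [row: 4, face: down, owner: Cal]: face is down, row = 4, qualifies → Match.

Match, Match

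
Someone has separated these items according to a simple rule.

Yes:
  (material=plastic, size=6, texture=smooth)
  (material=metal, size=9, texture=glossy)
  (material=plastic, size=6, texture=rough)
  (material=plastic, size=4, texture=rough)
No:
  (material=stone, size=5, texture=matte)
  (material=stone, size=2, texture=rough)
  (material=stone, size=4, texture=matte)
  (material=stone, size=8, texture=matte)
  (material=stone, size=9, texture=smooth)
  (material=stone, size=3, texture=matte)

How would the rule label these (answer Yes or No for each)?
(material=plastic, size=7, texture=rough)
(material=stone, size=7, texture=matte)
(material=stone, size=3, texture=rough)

A rule that fits every label: material is not stone — true of each 'Yes' example, false of each 'No' one.

Yes, No, No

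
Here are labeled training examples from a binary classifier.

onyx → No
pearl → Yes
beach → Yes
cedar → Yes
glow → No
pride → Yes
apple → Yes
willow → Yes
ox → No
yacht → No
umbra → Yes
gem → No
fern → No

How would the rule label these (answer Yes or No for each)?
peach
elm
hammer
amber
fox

A rule that fits every label: has ≥ 2 vowels — true of each 'Yes' example, false of each 'No' one.
peach: 2 vowels, checks out → Yes. elm: 1 vowel, does not fit → No. hammer: 2 vowels, checks out → Yes. amber: 2 vowels, checks out → Yes. fox: 1 vowel, does not fit → No.

Yes, No, Yes, Yes, No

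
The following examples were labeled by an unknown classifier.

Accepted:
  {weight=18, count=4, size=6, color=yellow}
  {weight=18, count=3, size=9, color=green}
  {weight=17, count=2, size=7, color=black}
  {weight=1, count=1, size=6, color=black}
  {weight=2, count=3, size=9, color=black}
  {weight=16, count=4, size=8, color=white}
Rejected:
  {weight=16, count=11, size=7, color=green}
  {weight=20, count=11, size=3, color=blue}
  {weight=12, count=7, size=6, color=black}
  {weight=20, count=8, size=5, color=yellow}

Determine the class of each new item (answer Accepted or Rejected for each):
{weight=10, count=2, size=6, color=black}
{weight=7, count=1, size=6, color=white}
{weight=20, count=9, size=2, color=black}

Accepted, Accepted, Rejected

All 'Accepted' examples share one property — count ≤ 4 — and every 'Rejected' example lacks it.
{weight=10, count=2, size=6, color=black}: count = 2 — checks out, so Accepted. {weight=7, count=1, size=6, color=white}: count = 1 — checks out, so Accepted. {weight=20, count=9, size=2, color=black}: count = 9 — fails the rule, so Rejected.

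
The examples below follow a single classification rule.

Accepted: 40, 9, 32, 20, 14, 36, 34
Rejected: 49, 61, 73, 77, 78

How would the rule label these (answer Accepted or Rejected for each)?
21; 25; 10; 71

The common property of the 'Accepted' items is: at most 40. No 'Rejected' item has it.
21 → 21 ≤ 40 → Accepted.
25 → 25 ≤ 40 → Accepted.
10 → 10 ≤ 40 → Accepted.
71 → 71 > 40 → Rejected.

Accepted, Accepted, Accepted, Rejected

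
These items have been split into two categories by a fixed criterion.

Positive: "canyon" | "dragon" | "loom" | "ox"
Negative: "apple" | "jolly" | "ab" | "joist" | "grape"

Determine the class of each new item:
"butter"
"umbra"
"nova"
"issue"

The pattern is that an item is 'Positive' exactly when: even length AND contains 'o'.

Negative, Negative, Positive, Negative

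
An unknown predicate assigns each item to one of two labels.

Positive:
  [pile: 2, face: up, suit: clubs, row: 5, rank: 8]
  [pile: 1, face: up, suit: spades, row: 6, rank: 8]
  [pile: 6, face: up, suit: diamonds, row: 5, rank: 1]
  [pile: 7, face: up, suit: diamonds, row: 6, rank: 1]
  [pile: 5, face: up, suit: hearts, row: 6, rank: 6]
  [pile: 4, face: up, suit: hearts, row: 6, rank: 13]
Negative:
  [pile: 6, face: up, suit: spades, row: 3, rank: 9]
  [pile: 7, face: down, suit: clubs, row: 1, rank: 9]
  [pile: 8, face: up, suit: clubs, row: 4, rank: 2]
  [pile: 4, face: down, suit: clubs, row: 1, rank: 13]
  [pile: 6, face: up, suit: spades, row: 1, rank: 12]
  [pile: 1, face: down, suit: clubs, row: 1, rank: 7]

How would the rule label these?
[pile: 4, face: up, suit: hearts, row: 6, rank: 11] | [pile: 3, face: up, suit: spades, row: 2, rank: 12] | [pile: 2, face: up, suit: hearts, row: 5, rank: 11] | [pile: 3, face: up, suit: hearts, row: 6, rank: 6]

Positive, Negative, Positive, Positive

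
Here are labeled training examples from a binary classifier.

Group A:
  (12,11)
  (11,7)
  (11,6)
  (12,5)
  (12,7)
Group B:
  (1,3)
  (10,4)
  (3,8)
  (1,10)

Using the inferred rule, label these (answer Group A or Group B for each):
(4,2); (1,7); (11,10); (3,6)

Group B, Group B, Group A, Group B

Every 'Group A' example satisfies: sum ≥ 17. None of the 'Group B' examples do.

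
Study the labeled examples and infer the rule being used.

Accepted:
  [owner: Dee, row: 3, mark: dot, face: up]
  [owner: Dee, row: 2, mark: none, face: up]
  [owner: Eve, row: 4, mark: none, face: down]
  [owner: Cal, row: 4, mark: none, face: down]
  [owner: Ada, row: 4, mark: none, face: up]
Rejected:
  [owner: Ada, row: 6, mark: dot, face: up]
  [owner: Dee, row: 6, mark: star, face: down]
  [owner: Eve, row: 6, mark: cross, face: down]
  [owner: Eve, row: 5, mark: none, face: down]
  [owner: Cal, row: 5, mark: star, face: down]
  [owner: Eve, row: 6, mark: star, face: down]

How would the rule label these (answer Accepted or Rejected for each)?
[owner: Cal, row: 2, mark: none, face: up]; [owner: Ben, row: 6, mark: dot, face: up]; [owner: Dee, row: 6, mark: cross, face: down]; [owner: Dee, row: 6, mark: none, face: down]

Accepted, Rejected, Rejected, Rejected

A rule that fits every label: row ≤ 4 — true of each 'Accepted' example, false of each 'Rejected' one.
Accepted: [owner: Cal, row: 2, mark: none, face: up], since row = 2.
Rejected: [owner: Ben, row: 6, mark: dot, face: up], since row = 6.
Rejected: [owner: Dee, row: 6, mark: cross, face: down], since row = 6.
Rejected: [owner: Dee, row: 6, mark: none, face: down], since row = 6.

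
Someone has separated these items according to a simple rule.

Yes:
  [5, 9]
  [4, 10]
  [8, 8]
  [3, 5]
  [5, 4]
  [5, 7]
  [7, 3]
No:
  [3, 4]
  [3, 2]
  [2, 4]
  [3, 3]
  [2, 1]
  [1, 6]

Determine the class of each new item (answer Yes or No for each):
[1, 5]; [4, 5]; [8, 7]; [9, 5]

No, Yes, Yes, Yes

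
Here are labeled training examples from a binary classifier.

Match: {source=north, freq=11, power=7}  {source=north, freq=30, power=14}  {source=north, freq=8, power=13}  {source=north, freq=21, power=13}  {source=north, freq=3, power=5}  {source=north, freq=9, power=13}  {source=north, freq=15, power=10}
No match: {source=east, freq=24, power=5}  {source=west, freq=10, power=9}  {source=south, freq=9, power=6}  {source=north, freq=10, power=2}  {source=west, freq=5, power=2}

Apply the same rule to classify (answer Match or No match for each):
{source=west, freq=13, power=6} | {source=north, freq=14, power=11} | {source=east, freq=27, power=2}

A rule that fits every label: source is north AND power ≥ 5 — true of each 'Match' example, false of each 'No match' one.
{source=west, freq=13, power=6}: No match (source is west, power = 6). {source=north, freq=14, power=11}: Match (source is north, power = 11). {source=east, freq=27, power=2}: No match (source is east, power = 2).

No match, Match, No match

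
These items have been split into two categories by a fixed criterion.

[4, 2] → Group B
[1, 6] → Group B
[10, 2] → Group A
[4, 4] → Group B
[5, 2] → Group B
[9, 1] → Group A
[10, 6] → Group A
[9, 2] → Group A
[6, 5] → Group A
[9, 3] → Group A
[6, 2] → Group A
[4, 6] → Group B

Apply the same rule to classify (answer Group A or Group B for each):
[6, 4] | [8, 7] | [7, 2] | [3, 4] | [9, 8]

All 'Group A' examples share one property — first ≥ 6 — and every 'Group B' example lacks it.

Group A, Group A, Group A, Group B, Group A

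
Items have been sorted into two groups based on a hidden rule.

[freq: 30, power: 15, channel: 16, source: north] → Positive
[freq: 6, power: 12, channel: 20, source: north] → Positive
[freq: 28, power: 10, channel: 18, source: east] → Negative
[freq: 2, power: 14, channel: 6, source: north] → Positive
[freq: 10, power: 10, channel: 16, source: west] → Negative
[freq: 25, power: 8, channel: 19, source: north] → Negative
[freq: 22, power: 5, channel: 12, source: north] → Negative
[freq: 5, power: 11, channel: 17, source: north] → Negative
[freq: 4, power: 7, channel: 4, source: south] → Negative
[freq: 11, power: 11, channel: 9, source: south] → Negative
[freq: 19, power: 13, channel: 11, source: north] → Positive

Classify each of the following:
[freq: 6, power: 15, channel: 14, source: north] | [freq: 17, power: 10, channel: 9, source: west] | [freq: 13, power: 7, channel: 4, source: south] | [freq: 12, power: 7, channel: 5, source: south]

Every 'Positive' example satisfies: power ≥ 12. None of the 'Negative' examples do.
[freq: 6, power: 15, channel: 14, source: north]: Positive (power = 15).
[freq: 17, power: 10, channel: 9, source: west]: Negative (power = 10).
[freq: 13, power: 7, channel: 4, source: south]: Negative (power = 7).
[freq: 12, power: 7, channel: 5, source: south]: Negative (power = 7).

Positive, Negative, Negative, Negative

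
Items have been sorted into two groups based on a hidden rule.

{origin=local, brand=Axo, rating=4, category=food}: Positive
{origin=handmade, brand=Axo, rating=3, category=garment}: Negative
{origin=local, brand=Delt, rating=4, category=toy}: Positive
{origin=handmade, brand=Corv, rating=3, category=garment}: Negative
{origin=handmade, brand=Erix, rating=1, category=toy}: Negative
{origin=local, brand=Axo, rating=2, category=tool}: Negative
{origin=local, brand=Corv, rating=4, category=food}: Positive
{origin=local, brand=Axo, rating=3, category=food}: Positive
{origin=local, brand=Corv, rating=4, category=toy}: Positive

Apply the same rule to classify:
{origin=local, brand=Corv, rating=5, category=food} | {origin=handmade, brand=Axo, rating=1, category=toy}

Positive, Negative

The rule appears to be: origin is local AND rating ≥ 3.
Positive: {origin=local, brand=Corv, rating=5, category=food}, since origin is local, rating = 5. Negative: {origin=handmade, brand=Axo, rating=1, category=toy}, since origin is handmade, rating = 1.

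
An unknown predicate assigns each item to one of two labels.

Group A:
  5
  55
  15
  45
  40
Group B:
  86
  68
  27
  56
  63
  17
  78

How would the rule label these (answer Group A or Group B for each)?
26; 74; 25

The pattern is that an item is 'Group A' exactly when: multiple of 5.
26 — 26 = 5·5 + 1, hence Group B.
74 — 74 = 5·14 + 4, hence Group B.
25 — 25 = 5·5, hence Group A.

Group B, Group B, Group A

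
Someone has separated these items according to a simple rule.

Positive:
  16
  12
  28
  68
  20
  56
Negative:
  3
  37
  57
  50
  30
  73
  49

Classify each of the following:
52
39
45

Positive, Negative, Negative

The distinguishing property — multiple of 4 — holds for all the 'Positive' cases and none of the 'Negative' cases.
52: Positive (52 = 4·13). 39: Negative (39 = 4·9 + 3). 45: Negative (45 = 4·11 + 1).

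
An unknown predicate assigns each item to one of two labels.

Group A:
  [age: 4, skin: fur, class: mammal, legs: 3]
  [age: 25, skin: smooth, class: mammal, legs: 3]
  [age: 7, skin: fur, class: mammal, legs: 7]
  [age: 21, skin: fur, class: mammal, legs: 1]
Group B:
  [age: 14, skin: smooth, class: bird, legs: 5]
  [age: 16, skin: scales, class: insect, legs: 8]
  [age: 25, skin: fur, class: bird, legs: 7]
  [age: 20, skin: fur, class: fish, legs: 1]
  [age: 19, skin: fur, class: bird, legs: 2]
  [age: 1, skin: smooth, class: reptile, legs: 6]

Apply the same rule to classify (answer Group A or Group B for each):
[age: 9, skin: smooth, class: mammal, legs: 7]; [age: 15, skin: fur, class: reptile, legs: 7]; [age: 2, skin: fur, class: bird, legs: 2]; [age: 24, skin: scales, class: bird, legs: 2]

Group A, Group B, Group B, Group B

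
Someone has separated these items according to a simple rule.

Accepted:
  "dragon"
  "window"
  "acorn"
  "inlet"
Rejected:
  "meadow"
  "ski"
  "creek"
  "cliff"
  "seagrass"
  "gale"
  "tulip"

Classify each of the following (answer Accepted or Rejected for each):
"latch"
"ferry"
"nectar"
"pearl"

Rejected, Rejected, Accepted, Rejected

One predicate separates the groups cleanly: contains 'n'.
"latch": no 'n', doesn't qualify → Rejected. "ferry": no 'n', doesn't qualify → Rejected. "nectar": has 'n', qualifies → Accepted. "pearl": no 'n', doesn't qualify → Rejected.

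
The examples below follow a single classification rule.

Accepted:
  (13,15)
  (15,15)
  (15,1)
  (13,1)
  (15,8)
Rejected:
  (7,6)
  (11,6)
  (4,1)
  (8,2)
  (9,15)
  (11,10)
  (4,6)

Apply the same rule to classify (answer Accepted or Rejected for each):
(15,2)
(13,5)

Accepted, Accepted

The rule appears to be: first ≥ 13.
(15,2): first 15, matches → Accepted. (13,5): first 13, matches → Accepted.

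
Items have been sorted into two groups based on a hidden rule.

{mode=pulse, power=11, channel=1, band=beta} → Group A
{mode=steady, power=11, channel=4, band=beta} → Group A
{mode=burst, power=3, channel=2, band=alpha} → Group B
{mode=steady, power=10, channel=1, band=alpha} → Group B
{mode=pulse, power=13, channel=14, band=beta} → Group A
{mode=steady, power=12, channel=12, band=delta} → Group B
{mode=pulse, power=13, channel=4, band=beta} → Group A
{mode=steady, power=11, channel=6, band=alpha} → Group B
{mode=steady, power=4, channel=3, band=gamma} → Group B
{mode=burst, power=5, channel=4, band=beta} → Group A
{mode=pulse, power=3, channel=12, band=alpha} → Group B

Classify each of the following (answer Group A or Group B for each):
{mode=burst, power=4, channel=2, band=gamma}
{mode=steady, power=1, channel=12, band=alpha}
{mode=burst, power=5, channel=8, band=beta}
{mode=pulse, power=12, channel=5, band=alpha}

A rule that fits every label: band is beta — true of each 'Group A' example, false of each 'Group B' one.
{mode=burst, power=4, channel=2, band=gamma} → band is gamma → Group B. {mode=steady, power=1, channel=12, band=alpha} → band is alpha → Group B. {mode=burst, power=5, channel=8, band=beta} → band is beta → Group A. {mode=pulse, power=12, channel=5, band=alpha} → band is alpha → Group B.

Group B, Group B, Group A, Group B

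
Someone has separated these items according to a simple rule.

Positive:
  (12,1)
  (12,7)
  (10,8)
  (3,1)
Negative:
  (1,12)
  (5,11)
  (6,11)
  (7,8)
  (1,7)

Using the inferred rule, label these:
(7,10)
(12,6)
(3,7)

Negative, Positive, Negative

Every 'Positive' example satisfies: first > second. None of the 'Negative' examples do.
(7,10) → 7 < 10 → Negative. (12,6) → 12 > 6 → Positive. (3,7) → 3 < 7 → Negative.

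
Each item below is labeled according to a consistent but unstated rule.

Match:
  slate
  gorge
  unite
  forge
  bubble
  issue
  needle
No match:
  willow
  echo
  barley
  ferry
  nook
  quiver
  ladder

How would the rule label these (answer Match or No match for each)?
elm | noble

No match, Match

The distinguishing property — ends with 'e' — holds for all the 'Match' cases and none of the 'No match' cases.
elm: ends with 'm', does not pass → No match.
noble: ends with 'e', passes → Match.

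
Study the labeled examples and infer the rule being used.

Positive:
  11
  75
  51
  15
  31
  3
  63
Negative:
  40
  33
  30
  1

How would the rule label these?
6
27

Negative, Positive

'Positive' ⟺ ≡ 3 (mod 4).
Negative: 6, since 6 mod 4 = 2. Positive: 27, since 27 mod 4 = 3.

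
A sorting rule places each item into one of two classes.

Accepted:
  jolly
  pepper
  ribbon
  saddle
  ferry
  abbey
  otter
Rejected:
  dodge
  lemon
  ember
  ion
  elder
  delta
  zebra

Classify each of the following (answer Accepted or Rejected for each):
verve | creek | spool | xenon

The distinguishing property — has a double letter — holds for all the 'Accepted' cases and none of the 'Rejected' cases.
verve — no doubled letter, hence Rejected.
creek — 'ee' doubled, hence Accepted.
spool — 'oo' doubled, hence Accepted.
xenon — no doubled letter, hence Rejected.

Rejected, Accepted, Accepted, Rejected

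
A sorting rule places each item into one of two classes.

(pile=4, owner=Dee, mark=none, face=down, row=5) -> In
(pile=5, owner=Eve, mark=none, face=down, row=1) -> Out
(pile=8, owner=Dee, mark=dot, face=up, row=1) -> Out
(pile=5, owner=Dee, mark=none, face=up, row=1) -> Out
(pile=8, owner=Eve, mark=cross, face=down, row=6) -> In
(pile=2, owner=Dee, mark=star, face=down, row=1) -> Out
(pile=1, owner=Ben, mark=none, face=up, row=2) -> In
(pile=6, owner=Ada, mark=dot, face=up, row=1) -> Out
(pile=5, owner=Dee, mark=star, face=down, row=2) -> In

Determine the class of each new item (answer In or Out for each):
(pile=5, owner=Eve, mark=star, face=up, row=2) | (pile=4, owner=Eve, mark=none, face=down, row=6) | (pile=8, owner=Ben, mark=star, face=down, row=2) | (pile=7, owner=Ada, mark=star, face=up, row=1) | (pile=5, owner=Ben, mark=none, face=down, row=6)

The classifier is using: row ≥ 2.
(pile=5, owner=Eve, mark=star, face=up, row=2): row = 2 — has this property, so In.
(pile=4, owner=Eve, mark=none, face=down, row=6): row = 6 — has this property, so In.
(pile=8, owner=Ben, mark=star, face=down, row=2): row = 2 — has this property, so In.
(pile=7, owner=Ada, mark=star, face=up, row=1): row = 1 — does not pass, so Out.
(pile=5, owner=Ben, mark=none, face=down, row=6): row = 6 — has this property, so In.

In, In, In, Out, In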